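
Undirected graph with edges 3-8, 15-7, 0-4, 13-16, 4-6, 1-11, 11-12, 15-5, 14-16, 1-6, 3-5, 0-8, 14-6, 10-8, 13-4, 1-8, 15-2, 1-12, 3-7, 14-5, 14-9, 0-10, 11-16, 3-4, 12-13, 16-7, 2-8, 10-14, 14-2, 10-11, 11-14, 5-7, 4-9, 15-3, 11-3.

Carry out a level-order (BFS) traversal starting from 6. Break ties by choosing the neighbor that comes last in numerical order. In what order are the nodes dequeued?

Visit 6; enqueue 14, 4, 1 → queue [14, 4, 1]
Visit 14; enqueue 16, 11, 10, 9, 5, 2 → queue [4, 1, 16, 11, 10, 9, 5, 2]
Visit 4; enqueue 13, 3, 0 → queue [1, 16, 11, 10, 9, 5, 2, 13, 3, 0]
Visit 1; enqueue 12, 8 → queue [16, 11, 10, 9, 5, 2, 13, 3, 0, 12, 8]
Visit 16; enqueue 7 → queue [11, 10, 9, 5, 2, 13, 3, 0, 12, 8, 7]
Visit 11 → queue [10, 9, 5, 2, 13, 3, 0, 12, 8, 7]
Visit 10 → queue [9, 5, 2, 13, 3, 0, 12, 8, 7]
Visit 9 → queue [5, 2, 13, 3, 0, 12, 8, 7]
Visit 5; enqueue 15 → queue [2, 13, 3, 0, 12, 8, 7, 15]
Visit 2 → queue [13, 3, 0, 12, 8, 7, 15]
Visit 13 → queue [3, 0, 12, 8, 7, 15]
Visit 3 → queue [0, 12, 8, 7, 15]
Visit 0 → queue [12, 8, 7, 15]
Visit 12 → queue [8, 7, 15]
Visit 8 → queue [7, 15]
Visit 7 → queue [15]
Visit 15 → queue []

6, 14, 4, 1, 16, 11, 10, 9, 5, 2, 13, 3, 0, 12, 8, 7, 15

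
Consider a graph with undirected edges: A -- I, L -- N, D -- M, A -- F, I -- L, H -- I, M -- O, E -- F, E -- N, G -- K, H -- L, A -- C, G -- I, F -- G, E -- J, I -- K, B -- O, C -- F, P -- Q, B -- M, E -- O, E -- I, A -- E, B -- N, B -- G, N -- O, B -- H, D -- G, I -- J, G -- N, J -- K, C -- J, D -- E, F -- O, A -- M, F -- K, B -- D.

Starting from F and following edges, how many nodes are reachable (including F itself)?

BFS from F visits: F, A, C, E, G, K, O, I, M, J, D, N, B, H, L
Reachable nodes: 15 of 17 total.

15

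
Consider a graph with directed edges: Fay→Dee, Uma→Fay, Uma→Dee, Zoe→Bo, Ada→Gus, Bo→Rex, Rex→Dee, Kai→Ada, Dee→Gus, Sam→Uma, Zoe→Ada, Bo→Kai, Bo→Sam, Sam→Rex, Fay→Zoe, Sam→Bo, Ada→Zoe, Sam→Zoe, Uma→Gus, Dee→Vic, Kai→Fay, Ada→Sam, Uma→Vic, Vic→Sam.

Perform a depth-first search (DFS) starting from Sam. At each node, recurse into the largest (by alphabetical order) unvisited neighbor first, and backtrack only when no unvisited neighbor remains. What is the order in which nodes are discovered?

Sam → Zoe → Bo → Rex → Dee → Vic → Gus → Kai → Fay → Ada → Uma

Visit Sam
Sam → Zoe
Zoe → Bo
Bo → Rex
Rex → Dee
Dee → Vic
Dee → Gus
Bo → Kai
Kai → Fay
Kai → Ada
Sam → Uma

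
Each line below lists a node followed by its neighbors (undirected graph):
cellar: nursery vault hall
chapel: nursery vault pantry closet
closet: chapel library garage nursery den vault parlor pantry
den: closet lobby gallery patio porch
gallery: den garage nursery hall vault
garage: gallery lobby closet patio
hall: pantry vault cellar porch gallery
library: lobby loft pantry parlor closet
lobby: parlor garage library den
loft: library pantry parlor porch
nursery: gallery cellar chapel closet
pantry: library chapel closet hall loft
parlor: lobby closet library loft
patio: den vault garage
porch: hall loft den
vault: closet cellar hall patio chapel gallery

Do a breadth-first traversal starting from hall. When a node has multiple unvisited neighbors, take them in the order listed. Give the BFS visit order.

Visit hall; enqueue pantry, vault, cellar, porch, gallery → queue [pantry, vault, cellar, porch, gallery]
Visit pantry; enqueue library, chapel, closet, loft → queue [vault, cellar, porch, gallery, library, chapel, closet, loft]
Visit vault; enqueue patio → queue [cellar, porch, gallery, library, chapel, closet, loft, patio]
Visit cellar; enqueue nursery → queue [porch, gallery, library, chapel, closet, loft, patio, nursery]
Visit porch; enqueue den → queue [gallery, library, chapel, closet, loft, patio, nursery, den]
Visit gallery; enqueue garage → queue [library, chapel, closet, loft, patio, nursery, den, garage]
Visit library; enqueue lobby, parlor → queue [chapel, closet, loft, patio, nursery, den, garage, lobby, parlor]
Visit chapel → queue [closet, loft, patio, nursery, den, garage, lobby, parlor]
Visit closet → queue [loft, patio, nursery, den, garage, lobby, parlor]
Visit loft → queue [patio, nursery, den, garage, lobby, parlor]
Visit patio → queue [nursery, den, garage, lobby, parlor]
Visit nursery → queue [den, garage, lobby, parlor]
Visit den → queue [garage, lobby, parlor]
Visit garage → queue [lobby, parlor]
Visit lobby → queue [parlor]
Visit parlor → queue []

hall pantry vault cellar porch gallery library chapel closet loft patio nursery den garage lobby parlor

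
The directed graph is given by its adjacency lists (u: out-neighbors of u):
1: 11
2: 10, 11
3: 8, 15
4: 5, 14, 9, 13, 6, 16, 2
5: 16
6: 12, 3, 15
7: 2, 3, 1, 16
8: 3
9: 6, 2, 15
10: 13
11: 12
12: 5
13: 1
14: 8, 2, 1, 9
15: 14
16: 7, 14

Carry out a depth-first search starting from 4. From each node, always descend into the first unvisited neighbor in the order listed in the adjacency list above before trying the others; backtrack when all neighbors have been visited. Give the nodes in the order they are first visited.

Visit 4
4 → 5
5 → 16
16 → 7
7 → 2
2 → 10
10 → 13
13 → 1
1 → 11
11 → 12
7 → 3
3 → 8
3 → 15
15 → 14
14 → 9
9 → 6

4, 5, 16, 7, 2, 10, 13, 1, 11, 12, 3, 8, 15, 14, 9, 6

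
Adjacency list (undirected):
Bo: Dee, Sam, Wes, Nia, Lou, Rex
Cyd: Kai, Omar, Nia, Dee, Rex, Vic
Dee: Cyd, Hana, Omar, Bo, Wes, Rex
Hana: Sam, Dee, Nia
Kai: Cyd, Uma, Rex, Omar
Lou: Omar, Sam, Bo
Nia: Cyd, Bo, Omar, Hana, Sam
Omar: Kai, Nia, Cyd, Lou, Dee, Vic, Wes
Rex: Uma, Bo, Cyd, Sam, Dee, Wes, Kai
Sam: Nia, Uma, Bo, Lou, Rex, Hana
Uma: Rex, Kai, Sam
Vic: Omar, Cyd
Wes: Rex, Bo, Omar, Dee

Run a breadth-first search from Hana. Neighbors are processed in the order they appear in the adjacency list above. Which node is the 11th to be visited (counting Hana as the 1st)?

Visit Hana; enqueue Sam, Dee, Nia → queue [Sam, Dee, Nia]
Visit Sam; enqueue Uma, Bo, Lou, Rex → queue [Dee, Nia, Uma, Bo, Lou, Rex]
Visit Dee; enqueue Cyd, Omar, Wes → queue [Nia, Uma, Bo, Lou, Rex, Cyd, Omar, Wes]
Visit Nia → queue [Uma, Bo, Lou, Rex, Cyd, Omar, Wes]
Visit Uma; enqueue Kai → queue [Bo, Lou, Rex, Cyd, Omar, Wes, Kai]
Visit Bo → queue [Lou, Rex, Cyd, Omar, Wes, Kai]
Visit Lou → queue [Rex, Cyd, Omar, Wes, Kai]
Visit Rex → queue [Cyd, Omar, Wes, Kai]
Visit Cyd; enqueue Vic → queue [Omar, Wes, Kai, Vic]
Visit Omar → queue [Wes, Kai, Vic]
Visit Wes → queue [Kai, Vic]
Visit Kai → queue [Vic]
Visit Vic → queue []

Visit order: Hana, Sam, Dee, Nia, Uma, Bo, Lou, Rex, Cyd, Omar, Wes, Kai, Vic

Wes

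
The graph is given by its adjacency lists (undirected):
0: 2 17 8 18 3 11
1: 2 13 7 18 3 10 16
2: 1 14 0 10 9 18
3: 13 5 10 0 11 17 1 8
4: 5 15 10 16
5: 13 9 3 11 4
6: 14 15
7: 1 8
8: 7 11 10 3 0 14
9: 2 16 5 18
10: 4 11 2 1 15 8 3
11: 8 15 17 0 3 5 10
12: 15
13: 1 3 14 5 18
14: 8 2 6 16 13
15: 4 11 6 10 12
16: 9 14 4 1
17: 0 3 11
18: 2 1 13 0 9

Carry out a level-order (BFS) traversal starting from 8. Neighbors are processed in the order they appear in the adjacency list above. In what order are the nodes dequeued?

Visit 8; enqueue 7, 11, 10, 3, 0, 14 → queue [7, 11, 10, 3, 0, 14]
Visit 7; enqueue 1 → queue [11, 10, 3, 0, 14, 1]
Visit 11; enqueue 15, 17, 5 → queue [10, 3, 0, 14, 1, 15, 17, 5]
Visit 10; enqueue 4, 2 → queue [3, 0, 14, 1, 15, 17, 5, 4, 2]
Visit 3; enqueue 13 → queue [0, 14, 1, 15, 17, 5, 4, 2, 13]
Visit 0; enqueue 18 → queue [14, 1, 15, 17, 5, 4, 2, 13, 18]
Visit 14; enqueue 6, 16 → queue [1, 15, 17, 5, 4, 2, 13, 18, 6, 16]
Visit 1 → queue [15, 17, 5, 4, 2, 13, 18, 6, 16]
Visit 15; enqueue 12 → queue [17, 5, 4, 2, 13, 18, 6, 16, 12]
Visit 17 → queue [5, 4, 2, 13, 18, 6, 16, 12]
Visit 5; enqueue 9 → queue [4, 2, 13, 18, 6, 16, 12, 9]
Visit 4 → queue [2, 13, 18, 6, 16, 12, 9]
Visit 2 → queue [13, 18, 6, 16, 12, 9]
Visit 13 → queue [18, 6, 16, 12, 9]
Visit 18 → queue [6, 16, 12, 9]
Visit 6 → queue [16, 12, 9]
Visit 16 → queue [12, 9]
Visit 12 → queue [9]
Visit 9 → queue []

8, 7, 11, 10, 3, 0, 14, 1, 15, 17, 5, 4, 2, 13, 18, 6, 16, 12, 9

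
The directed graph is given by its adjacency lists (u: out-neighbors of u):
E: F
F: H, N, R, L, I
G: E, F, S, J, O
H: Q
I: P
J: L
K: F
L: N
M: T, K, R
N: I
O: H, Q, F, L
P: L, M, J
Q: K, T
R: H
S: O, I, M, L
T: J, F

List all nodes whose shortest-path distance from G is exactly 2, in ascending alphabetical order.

H, I, L, M, N, Q, R

Level 0: G
Level 1: E, F, J, O, S
Level 2: H, I, L, M, N, Q, R
Level 3: K, P, T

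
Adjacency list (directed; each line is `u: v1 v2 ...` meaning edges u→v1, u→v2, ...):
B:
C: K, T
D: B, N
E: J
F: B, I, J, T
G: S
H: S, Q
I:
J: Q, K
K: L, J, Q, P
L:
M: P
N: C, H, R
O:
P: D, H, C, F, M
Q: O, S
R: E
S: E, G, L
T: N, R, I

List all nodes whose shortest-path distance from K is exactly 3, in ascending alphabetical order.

B, E, G, I, N, T

Level 0: K
Level 1: J, L, P, Q
Level 2: C, D, F, H, M, O, S
Level 3: B, E, G, I, N, T
Level 4: R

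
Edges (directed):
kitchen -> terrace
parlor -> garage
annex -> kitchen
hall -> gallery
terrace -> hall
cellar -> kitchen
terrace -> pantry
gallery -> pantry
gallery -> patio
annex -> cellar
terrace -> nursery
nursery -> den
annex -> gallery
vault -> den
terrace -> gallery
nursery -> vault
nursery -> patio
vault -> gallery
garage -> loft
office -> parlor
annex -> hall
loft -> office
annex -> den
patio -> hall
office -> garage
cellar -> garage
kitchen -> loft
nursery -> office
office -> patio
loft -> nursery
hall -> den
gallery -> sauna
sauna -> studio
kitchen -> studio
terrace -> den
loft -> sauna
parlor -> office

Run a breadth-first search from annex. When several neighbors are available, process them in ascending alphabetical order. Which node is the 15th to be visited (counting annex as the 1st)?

Visit annex; enqueue cellar, den, gallery, hall, kitchen → queue [cellar, den, gallery, hall, kitchen]
Visit cellar; enqueue garage → queue [den, gallery, hall, kitchen, garage]
Visit den → queue [gallery, hall, kitchen, garage]
Visit gallery; enqueue pantry, patio, sauna → queue [hall, kitchen, garage, pantry, patio, sauna]
Visit hall → queue [kitchen, garage, pantry, patio, sauna]
Visit kitchen; enqueue loft, studio, terrace → queue [garage, pantry, patio, sauna, loft, studio, terrace]
Visit garage → queue [pantry, patio, sauna, loft, studio, terrace]
Visit pantry → queue [patio, sauna, loft, studio, terrace]
Visit patio → queue [sauna, loft, studio, terrace]
Visit sauna → queue [loft, studio, terrace]
Visit loft; enqueue nursery, office → queue [studio, terrace, nursery, office]
Visit studio → queue [terrace, nursery, office]
Visit terrace → queue [nursery, office]
Visit nursery; enqueue vault → queue [office, vault]
Visit office; enqueue parlor → queue [vault, parlor]
Visit vault → queue [parlor]
Visit parlor → queue []

Visit order: annex, cellar, den, gallery, hall, kitchen, garage, pantry, patio, sauna, loft, studio, terrace, nursery, office, vault, parlor

office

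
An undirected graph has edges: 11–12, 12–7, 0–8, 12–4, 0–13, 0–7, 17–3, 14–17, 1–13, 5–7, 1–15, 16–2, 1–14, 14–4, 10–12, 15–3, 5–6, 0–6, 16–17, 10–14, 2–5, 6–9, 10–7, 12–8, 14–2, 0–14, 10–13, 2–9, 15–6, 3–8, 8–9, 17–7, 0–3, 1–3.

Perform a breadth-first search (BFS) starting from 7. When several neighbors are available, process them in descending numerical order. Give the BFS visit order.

Visit 7; enqueue 17, 12, 10, 5, 0 → queue [17, 12, 10, 5, 0]
Visit 17; enqueue 16, 14, 3 → queue [12, 10, 5, 0, 16, 14, 3]
Visit 12; enqueue 11, 8, 4 → queue [10, 5, 0, 16, 14, 3, 11, 8, 4]
Visit 10; enqueue 13 → queue [5, 0, 16, 14, 3, 11, 8, 4, 13]
Visit 5; enqueue 6, 2 → queue [0, 16, 14, 3, 11, 8, 4, 13, 6, 2]
Visit 0 → queue [16, 14, 3, 11, 8, 4, 13, 6, 2]
Visit 16 → queue [14, 3, 11, 8, 4, 13, 6, 2]
Visit 14; enqueue 1 → queue [3, 11, 8, 4, 13, 6, 2, 1]
Visit 3; enqueue 15 → queue [11, 8, 4, 13, 6, 2, 1, 15]
Visit 11 → queue [8, 4, 13, 6, 2, 1, 15]
Visit 8; enqueue 9 → queue [4, 13, 6, 2, 1, 15, 9]
Visit 4 → queue [13, 6, 2, 1, 15, 9]
Visit 13 → queue [6, 2, 1, 15, 9]
Visit 6 → queue [2, 1, 15, 9]
Visit 2 → queue [1, 15, 9]
Visit 1 → queue [15, 9]
Visit 15 → queue [9]
Visit 9 → queue []

7, 17, 12, 10, 5, 0, 16, 14, 3, 11, 8, 4, 13, 6, 2, 1, 15, 9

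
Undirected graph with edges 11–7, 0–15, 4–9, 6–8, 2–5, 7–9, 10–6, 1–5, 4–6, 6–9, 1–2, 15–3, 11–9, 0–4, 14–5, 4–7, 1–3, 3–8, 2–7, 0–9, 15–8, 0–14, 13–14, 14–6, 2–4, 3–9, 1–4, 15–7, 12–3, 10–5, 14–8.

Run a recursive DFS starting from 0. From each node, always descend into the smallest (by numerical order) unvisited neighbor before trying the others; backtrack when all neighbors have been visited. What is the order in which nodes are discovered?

Visit 0
0 → 4
4 → 1
1 → 2
2 → 5
5 → 10
10 → 6
6 → 8
8 → 3
3 → 9
9 → 7
7 → 11
7 → 15
3 → 12
8 → 14
14 → 13

0 4 1 2 5 10 6 8 3 9 7 11 15 12 14 13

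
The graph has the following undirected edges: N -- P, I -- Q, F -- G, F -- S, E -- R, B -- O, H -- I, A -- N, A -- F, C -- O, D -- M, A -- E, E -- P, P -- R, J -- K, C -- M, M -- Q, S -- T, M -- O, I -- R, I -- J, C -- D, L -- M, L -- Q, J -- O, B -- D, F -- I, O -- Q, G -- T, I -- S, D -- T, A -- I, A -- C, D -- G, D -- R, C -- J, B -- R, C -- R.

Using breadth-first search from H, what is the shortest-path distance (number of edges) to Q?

2

Level 0: H
Level 1: I
Level 2: A, F, J, Q, R, S
Level 3: B, C, D, E, G, K, L, M, N, O, P, T
Q first appears at level 2.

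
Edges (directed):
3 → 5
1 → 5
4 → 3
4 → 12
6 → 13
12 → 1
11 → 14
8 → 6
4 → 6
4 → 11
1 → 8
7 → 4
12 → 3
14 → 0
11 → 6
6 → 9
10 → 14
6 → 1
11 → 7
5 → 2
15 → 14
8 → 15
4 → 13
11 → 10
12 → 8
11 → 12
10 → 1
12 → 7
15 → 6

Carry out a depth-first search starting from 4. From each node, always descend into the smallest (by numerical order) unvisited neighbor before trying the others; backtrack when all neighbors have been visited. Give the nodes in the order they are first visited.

Visit 4
4 → 3
3 → 5
5 → 2
4 → 6
6 → 1
1 → 8
8 → 15
15 → 14
14 → 0
6 → 9
6 → 13
4 → 11
11 → 7
11 → 10
11 → 12

4 -> 3 -> 5 -> 2 -> 6 -> 1 -> 8 -> 15 -> 14 -> 0 -> 9 -> 13 -> 11 -> 7 -> 10 -> 12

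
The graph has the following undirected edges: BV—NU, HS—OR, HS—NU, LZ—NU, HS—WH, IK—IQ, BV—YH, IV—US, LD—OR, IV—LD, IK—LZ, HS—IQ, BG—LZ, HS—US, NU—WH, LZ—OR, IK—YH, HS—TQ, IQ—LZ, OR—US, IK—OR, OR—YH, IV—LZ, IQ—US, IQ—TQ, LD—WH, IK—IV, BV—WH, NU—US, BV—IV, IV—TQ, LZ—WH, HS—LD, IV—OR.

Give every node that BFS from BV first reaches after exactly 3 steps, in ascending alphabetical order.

Level 0: BV
Level 1: IV, NU, WH, YH
Level 2: HS, IK, LD, LZ, OR, TQ, US
Level 3: BG, IQ

BG, IQ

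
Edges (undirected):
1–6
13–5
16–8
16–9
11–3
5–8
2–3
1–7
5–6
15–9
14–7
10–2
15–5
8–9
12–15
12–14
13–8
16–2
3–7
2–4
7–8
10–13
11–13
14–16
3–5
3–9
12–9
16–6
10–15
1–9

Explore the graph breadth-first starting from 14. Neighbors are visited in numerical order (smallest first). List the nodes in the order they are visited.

14, 7, 12, 16, 1, 3, 8, 9, 15, 2, 6, 5, 11, 13, 10, 4

Visit 14; enqueue 7, 12, 16 → queue [7, 12, 16]
Visit 7; enqueue 1, 3, 8 → queue [12, 16, 1, 3, 8]
Visit 12; enqueue 9, 15 → queue [16, 1, 3, 8, 9, 15]
Visit 16; enqueue 2, 6 → queue [1, 3, 8, 9, 15, 2, 6]
Visit 1 → queue [3, 8, 9, 15, 2, 6]
Visit 3; enqueue 5, 11 → queue [8, 9, 15, 2, 6, 5, 11]
Visit 8; enqueue 13 → queue [9, 15, 2, 6, 5, 11, 13]
Visit 9 → queue [15, 2, 6, 5, 11, 13]
Visit 15; enqueue 10 → queue [2, 6, 5, 11, 13, 10]
Visit 2; enqueue 4 → queue [6, 5, 11, 13, 10, 4]
Visit 6 → queue [5, 11, 13, 10, 4]
Visit 5 → queue [11, 13, 10, 4]
Visit 11 → queue [13, 10, 4]
Visit 13 → queue [10, 4]
Visit 10 → queue [4]
Visit 4 → queue []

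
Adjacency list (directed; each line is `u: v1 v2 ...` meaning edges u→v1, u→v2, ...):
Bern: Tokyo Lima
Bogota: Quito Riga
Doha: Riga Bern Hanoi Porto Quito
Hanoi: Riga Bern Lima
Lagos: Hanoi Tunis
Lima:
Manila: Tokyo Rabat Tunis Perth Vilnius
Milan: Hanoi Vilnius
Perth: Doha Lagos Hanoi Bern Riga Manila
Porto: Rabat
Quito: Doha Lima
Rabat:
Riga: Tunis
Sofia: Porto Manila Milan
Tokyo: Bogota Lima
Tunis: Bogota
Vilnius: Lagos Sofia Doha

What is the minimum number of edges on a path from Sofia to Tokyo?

2

Level 0: Sofia
Level 1: Manila, Milan, Porto
Level 2: Hanoi, Perth, Rabat, Tokyo, Tunis, Vilnius
Level 3: Bern, Bogota, Doha, Lagos, Lima, Riga
Level 4: Quito
Tokyo first appears at level 2.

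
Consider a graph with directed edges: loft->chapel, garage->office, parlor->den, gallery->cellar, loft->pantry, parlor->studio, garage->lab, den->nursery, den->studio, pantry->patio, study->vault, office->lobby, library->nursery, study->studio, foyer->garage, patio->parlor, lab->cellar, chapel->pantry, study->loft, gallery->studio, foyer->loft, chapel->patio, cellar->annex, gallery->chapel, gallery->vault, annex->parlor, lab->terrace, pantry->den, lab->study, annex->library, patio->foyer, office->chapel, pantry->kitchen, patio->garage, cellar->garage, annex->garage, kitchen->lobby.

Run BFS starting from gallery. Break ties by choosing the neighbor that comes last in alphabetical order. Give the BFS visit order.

gallery -> vault -> studio -> chapel -> cellar -> patio -> pantry -> garage -> annex -> parlor -> foyer -> kitchen -> den -> office -> lab -> library -> loft -> lobby -> nursery -> terrace -> study

Visit gallery; enqueue vault, studio, chapel, cellar → queue [vault, studio, chapel, cellar]
Visit vault → queue [studio, chapel, cellar]
Visit studio → queue [chapel, cellar]
Visit chapel; enqueue patio, pantry → queue [cellar, patio, pantry]
Visit cellar; enqueue garage, annex → queue [patio, pantry, garage, annex]
Visit patio; enqueue parlor, foyer → queue [pantry, garage, annex, parlor, foyer]
Visit pantry; enqueue kitchen, den → queue [garage, annex, parlor, foyer, kitchen, den]
Visit garage; enqueue office, lab → queue [annex, parlor, foyer, kitchen, den, office, lab]
Visit annex; enqueue library → queue [parlor, foyer, kitchen, den, office, lab, library]
Visit parlor → queue [foyer, kitchen, den, office, lab, library]
Visit foyer; enqueue loft → queue [kitchen, den, office, lab, library, loft]
Visit kitchen; enqueue lobby → queue [den, office, lab, library, loft, lobby]
Visit den; enqueue nursery → queue [office, lab, library, loft, lobby, nursery]
Visit office → queue [lab, library, loft, lobby, nursery]
Visit lab; enqueue terrace, study → queue [library, loft, lobby, nursery, terrace, study]
Visit library → queue [loft, lobby, nursery, terrace, study]
Visit loft → queue [lobby, nursery, terrace, study]
Visit lobby → queue [nursery, terrace, study]
Visit nursery → queue [terrace, study]
Visit terrace → queue [study]
Visit study → queue []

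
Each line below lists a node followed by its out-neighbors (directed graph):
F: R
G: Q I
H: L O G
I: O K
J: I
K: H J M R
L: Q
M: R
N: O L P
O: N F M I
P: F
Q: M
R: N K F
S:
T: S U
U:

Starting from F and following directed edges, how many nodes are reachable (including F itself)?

13

BFS from F visits: F, R, N, K, O, L, P, H, J, M, I, Q, G
Reachable nodes: 13 of 16 total.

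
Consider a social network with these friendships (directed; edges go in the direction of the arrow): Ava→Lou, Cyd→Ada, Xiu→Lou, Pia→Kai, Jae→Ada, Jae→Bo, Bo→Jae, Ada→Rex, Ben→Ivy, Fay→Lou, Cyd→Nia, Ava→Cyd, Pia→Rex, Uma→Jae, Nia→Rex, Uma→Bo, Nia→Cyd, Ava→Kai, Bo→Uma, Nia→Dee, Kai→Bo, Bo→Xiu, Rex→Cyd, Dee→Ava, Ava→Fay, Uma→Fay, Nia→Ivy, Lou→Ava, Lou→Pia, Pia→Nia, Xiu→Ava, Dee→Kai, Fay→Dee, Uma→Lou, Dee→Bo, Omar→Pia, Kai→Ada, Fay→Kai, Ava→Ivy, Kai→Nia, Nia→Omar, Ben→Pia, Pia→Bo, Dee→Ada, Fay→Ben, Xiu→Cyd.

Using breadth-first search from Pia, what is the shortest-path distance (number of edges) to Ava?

Level 0: Pia
Level 1: Bo, Kai, Nia, Rex
Level 2: Ada, Cyd, Dee, Ivy, Jae, Omar, Uma, Xiu
Level 3: Ava, Fay, Lou
Level 4: Ben
Ava first appears at level 3.

3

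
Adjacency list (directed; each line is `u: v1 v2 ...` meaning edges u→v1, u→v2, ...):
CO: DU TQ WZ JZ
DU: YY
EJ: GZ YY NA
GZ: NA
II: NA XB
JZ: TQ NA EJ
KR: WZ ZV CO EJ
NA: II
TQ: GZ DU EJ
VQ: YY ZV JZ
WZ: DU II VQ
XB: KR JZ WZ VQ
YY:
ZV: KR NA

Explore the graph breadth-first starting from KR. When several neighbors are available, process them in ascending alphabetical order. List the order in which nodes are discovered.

Visit KR; enqueue CO, EJ, WZ, ZV → queue [CO, EJ, WZ, ZV]
Visit CO; enqueue DU, JZ, TQ → queue [EJ, WZ, ZV, DU, JZ, TQ]
Visit EJ; enqueue GZ, NA, YY → queue [WZ, ZV, DU, JZ, TQ, GZ, NA, YY]
Visit WZ; enqueue II, VQ → queue [ZV, DU, JZ, TQ, GZ, NA, YY, II, VQ]
Visit ZV → queue [DU, JZ, TQ, GZ, NA, YY, II, VQ]
Visit DU → queue [JZ, TQ, GZ, NA, YY, II, VQ]
Visit JZ → queue [TQ, GZ, NA, YY, II, VQ]
Visit TQ → queue [GZ, NA, YY, II, VQ]
Visit GZ → queue [NA, YY, II, VQ]
Visit NA → queue [YY, II, VQ]
Visit YY → queue [II, VQ]
Visit II; enqueue XB → queue [VQ, XB]
Visit VQ → queue [XB]
Visit XB → queue []

KR -> CO -> EJ -> WZ -> ZV -> DU -> JZ -> TQ -> GZ -> NA -> YY -> II -> VQ -> XB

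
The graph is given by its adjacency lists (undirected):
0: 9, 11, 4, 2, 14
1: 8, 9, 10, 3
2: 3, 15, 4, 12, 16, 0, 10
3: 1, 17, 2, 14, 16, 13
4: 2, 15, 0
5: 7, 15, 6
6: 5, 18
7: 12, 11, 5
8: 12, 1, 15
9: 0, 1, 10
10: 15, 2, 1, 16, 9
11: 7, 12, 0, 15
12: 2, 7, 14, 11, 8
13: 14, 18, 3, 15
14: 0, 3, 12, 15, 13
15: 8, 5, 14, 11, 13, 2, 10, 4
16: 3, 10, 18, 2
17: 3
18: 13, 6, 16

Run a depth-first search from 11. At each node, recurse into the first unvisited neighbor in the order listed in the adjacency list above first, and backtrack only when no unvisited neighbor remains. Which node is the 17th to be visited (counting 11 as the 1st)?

Visit 11
11 → 7
7 → 12
12 → 2
2 → 3
3 → 1
1 → 8
8 → 15
15 → 5
5 → 6
6 → 18
18 → 13
13 → 14
14 → 0
0 → 9
9 → 10
10 → 16
0 → 4
3 → 17

Visit order: 11, 7, 12, 2, 3, 1, 8, 15, 5, 6, 18, 13, 14, 0, 9, 10, 16, 4, 17

16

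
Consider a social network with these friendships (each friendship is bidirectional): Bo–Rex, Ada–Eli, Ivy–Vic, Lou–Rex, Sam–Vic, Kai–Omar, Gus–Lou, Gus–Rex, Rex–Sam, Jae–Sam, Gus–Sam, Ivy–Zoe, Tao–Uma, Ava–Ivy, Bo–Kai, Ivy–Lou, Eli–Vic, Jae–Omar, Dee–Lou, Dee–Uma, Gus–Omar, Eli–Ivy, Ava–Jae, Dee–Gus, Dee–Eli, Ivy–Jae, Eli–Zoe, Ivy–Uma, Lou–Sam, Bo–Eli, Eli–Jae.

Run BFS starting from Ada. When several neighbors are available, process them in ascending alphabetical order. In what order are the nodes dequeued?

Visit Ada; enqueue Eli → queue [Eli]
Visit Eli; enqueue Bo, Dee, Ivy, Jae, Vic, Zoe → queue [Bo, Dee, Ivy, Jae, Vic, Zoe]
Visit Bo; enqueue Kai, Rex → queue [Dee, Ivy, Jae, Vic, Zoe, Kai, Rex]
Visit Dee; enqueue Gus, Lou, Uma → queue [Ivy, Jae, Vic, Zoe, Kai, Rex, Gus, Lou, Uma]
Visit Ivy; enqueue Ava → queue [Jae, Vic, Zoe, Kai, Rex, Gus, Lou, Uma, Ava]
Visit Jae; enqueue Omar, Sam → queue [Vic, Zoe, Kai, Rex, Gus, Lou, Uma, Ava, Omar, Sam]
Visit Vic → queue [Zoe, Kai, Rex, Gus, Lou, Uma, Ava, Omar, Sam]
Visit Zoe → queue [Kai, Rex, Gus, Lou, Uma, Ava, Omar, Sam]
Visit Kai → queue [Rex, Gus, Lou, Uma, Ava, Omar, Sam]
Visit Rex → queue [Gus, Lou, Uma, Ava, Omar, Sam]
Visit Gus → queue [Lou, Uma, Ava, Omar, Sam]
Visit Lou → queue [Uma, Ava, Omar, Sam]
Visit Uma; enqueue Tao → queue [Ava, Omar, Sam, Tao]
Visit Ava → queue [Omar, Sam, Tao]
Visit Omar → queue [Sam, Tao]
Visit Sam → queue [Tao]
Visit Tao → queue []

Ada -> Eli -> Bo -> Dee -> Ivy -> Jae -> Vic -> Zoe -> Kai -> Rex -> Gus -> Lou -> Uma -> Ava -> Omar -> Sam -> Tao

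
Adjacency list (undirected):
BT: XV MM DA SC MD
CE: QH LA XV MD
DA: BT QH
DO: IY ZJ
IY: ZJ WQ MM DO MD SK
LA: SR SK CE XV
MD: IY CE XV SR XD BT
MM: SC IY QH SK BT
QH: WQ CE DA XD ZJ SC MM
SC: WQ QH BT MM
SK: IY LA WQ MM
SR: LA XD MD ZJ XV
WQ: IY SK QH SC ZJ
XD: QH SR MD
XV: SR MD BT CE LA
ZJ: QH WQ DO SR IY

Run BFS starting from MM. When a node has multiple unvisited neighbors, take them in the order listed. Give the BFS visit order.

Visit MM; enqueue SC, IY, QH, SK, BT → queue [SC, IY, QH, SK, BT]
Visit SC; enqueue WQ → queue [IY, QH, SK, BT, WQ]
Visit IY; enqueue ZJ, DO, MD → queue [QH, SK, BT, WQ, ZJ, DO, MD]
Visit QH; enqueue CE, DA, XD → queue [SK, BT, WQ, ZJ, DO, MD, CE, DA, XD]
Visit SK; enqueue LA → queue [BT, WQ, ZJ, DO, MD, CE, DA, XD, LA]
Visit BT; enqueue XV → queue [WQ, ZJ, DO, MD, CE, DA, XD, LA, XV]
Visit WQ → queue [ZJ, DO, MD, CE, DA, XD, LA, XV]
Visit ZJ; enqueue SR → queue [DO, MD, CE, DA, XD, LA, XV, SR]
Visit DO → queue [MD, CE, DA, XD, LA, XV, SR]
Visit MD → queue [CE, DA, XD, LA, XV, SR]
Visit CE → queue [DA, XD, LA, XV, SR]
Visit DA → queue [XD, LA, XV, SR]
Visit XD → queue [LA, XV, SR]
Visit LA → queue [XV, SR]
Visit XV → queue [SR]
Visit SR → queue []

MM SC IY QH SK BT WQ ZJ DO MD CE DA XD LA XV SR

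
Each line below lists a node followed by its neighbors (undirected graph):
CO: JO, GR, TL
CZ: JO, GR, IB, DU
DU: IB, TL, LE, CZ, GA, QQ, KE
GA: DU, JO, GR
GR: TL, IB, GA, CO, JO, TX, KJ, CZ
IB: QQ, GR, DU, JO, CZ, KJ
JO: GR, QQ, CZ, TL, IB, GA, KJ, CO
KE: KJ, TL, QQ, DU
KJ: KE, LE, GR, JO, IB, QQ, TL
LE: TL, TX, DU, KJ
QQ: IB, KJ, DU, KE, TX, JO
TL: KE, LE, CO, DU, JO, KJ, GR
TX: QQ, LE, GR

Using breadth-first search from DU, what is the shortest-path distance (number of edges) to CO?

Level 0: DU
Level 1: CZ, GA, IB, KE, LE, QQ, TL
Level 2: CO, GR, JO, KJ, TX
CO first appears at level 2.

2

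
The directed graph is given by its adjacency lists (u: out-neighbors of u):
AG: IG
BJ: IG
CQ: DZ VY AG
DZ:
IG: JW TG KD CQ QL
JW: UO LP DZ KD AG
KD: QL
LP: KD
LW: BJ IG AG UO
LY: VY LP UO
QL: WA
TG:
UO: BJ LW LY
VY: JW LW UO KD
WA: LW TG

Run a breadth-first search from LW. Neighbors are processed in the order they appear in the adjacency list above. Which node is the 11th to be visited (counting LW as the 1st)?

LY

Visit LW; enqueue BJ, IG, AG, UO → queue [BJ, IG, AG, UO]
Visit BJ → queue [IG, AG, UO]
Visit IG; enqueue JW, TG, KD, CQ, QL → queue [AG, UO, JW, TG, KD, CQ, QL]
Visit AG → queue [UO, JW, TG, KD, CQ, QL]
Visit UO; enqueue LY → queue [JW, TG, KD, CQ, QL, LY]
Visit JW; enqueue LP, DZ → queue [TG, KD, CQ, QL, LY, LP, DZ]
Visit TG → queue [KD, CQ, QL, LY, LP, DZ]
Visit KD → queue [CQ, QL, LY, LP, DZ]
Visit CQ; enqueue VY → queue [QL, LY, LP, DZ, VY]
Visit QL; enqueue WA → queue [LY, LP, DZ, VY, WA]
Visit LY → queue [LP, DZ, VY, WA]
Visit LP → queue [DZ, VY, WA]
Visit DZ → queue [VY, WA]
Visit VY → queue [WA]
Visit WA → queue []

Visit order: LW, BJ, IG, AG, UO, JW, TG, KD, CQ, QL, LY, LP, DZ, VY, WA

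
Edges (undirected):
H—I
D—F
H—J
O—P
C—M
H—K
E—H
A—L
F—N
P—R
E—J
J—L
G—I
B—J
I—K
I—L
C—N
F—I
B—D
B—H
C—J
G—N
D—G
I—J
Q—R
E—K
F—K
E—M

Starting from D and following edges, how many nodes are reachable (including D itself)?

BFS from D visits: D, G, F, B, N, I, K, J, H, C, L, E, M, A
Reachable nodes: 14 of 18 total.

14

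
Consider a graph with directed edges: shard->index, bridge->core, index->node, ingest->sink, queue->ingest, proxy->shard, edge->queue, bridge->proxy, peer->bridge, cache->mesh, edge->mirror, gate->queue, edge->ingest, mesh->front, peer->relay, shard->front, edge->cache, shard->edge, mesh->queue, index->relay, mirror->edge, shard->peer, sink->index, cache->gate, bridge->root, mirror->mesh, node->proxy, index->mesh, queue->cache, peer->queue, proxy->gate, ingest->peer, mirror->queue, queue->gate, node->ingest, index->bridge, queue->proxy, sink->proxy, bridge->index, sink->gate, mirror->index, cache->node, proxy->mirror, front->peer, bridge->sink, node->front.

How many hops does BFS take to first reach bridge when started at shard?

2

Level 0: shard
Level 1: edge, front, index, peer
Level 2: bridge, cache, ingest, mesh, mirror, node, queue, relay
Level 3: core, gate, proxy, root, sink
bridge first appears at level 2.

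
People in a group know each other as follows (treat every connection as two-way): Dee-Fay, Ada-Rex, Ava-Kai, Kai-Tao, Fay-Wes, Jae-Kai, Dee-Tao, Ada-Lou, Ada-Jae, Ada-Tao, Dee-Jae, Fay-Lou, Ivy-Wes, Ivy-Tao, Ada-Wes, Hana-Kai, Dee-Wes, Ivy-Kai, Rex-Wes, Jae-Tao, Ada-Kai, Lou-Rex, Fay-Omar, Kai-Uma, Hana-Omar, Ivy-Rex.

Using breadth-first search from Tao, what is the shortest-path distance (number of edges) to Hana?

Level 0: Tao
Level 1: Ada, Dee, Ivy, Jae, Kai
Level 2: Ava, Fay, Hana, Lou, Rex, Uma, Wes
Level 3: Omar
Hana first appears at level 2.

2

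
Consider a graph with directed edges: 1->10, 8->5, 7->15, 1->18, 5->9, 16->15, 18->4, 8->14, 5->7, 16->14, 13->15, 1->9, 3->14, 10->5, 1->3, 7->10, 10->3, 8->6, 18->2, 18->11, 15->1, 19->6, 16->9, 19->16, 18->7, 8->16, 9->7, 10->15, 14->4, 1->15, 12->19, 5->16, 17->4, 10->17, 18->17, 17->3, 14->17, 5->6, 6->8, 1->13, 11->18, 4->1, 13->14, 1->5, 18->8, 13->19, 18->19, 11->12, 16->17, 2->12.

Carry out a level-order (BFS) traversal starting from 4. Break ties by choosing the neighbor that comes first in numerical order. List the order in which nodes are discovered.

Visit 4; enqueue 1 → queue [1]
Visit 1; enqueue 3, 5, 9, 10, 13, 15, 18 → queue [3, 5, 9, 10, 13, 15, 18]
Visit 3; enqueue 14 → queue [5, 9, 10, 13, 15, 18, 14]
Visit 5; enqueue 6, 7, 16 → queue [9, 10, 13, 15, 18, 14, 6, 7, 16]
Visit 9 → queue [10, 13, 15, 18, 14, 6, 7, 16]
Visit 10; enqueue 17 → queue [13, 15, 18, 14, 6, 7, 16, 17]
Visit 13; enqueue 19 → queue [15, 18, 14, 6, 7, 16, 17, 19]
Visit 15 → queue [18, 14, 6, 7, 16, 17, 19]
Visit 18; enqueue 2, 8, 11 → queue [14, 6, 7, 16, 17, 19, 2, 8, 11]
Visit 14 → queue [6, 7, 16, 17, 19, 2, 8, 11]
Visit 6 → queue [7, 16, 17, 19, 2, 8, 11]
Visit 7 → queue [16, 17, 19, 2, 8, 11]
Visit 16 → queue [17, 19, 2, 8, 11]
Visit 17 → queue [19, 2, 8, 11]
Visit 19 → queue [2, 8, 11]
Visit 2; enqueue 12 → queue [8, 11, 12]
Visit 8 → queue [11, 12]
Visit 11 → queue [12]
Visit 12 → queue []

4 → 1 → 3 → 5 → 9 → 10 → 13 → 15 → 18 → 14 → 6 → 7 → 16 → 17 → 19 → 2 → 8 → 11 → 12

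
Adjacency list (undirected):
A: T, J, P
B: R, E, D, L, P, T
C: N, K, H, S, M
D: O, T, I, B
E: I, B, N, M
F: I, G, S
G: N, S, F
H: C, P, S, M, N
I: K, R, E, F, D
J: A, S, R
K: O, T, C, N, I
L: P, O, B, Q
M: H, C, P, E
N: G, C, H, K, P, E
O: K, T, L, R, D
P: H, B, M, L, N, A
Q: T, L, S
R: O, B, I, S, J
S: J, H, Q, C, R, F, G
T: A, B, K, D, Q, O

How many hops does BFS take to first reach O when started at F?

Level 0: F
Level 1: G, I, S
Level 2: C, D, E, H, J, K, N, Q, R
Level 3: A, B, L, M, O, P, T
O first appears at level 3.

3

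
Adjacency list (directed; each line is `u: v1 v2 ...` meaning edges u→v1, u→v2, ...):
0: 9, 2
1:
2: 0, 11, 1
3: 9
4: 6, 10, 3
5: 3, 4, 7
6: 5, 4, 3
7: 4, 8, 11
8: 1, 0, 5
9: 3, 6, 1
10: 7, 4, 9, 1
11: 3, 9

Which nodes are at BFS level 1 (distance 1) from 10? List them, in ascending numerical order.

1, 4, 7, 9

Level 0: 10
Level 1: 1, 4, 7, 9
Level 2: 3, 6, 8, 11
Level 3: 0, 5
Level 4: 2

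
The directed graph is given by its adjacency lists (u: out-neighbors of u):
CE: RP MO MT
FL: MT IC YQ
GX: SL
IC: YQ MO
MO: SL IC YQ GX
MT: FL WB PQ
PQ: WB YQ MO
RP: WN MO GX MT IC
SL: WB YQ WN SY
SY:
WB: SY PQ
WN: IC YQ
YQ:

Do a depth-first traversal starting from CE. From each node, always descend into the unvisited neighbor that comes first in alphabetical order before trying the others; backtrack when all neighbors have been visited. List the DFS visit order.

Visit CE
CE → MO
MO → GX
GX → SL
SL → SY
SL → WB
WB → PQ
PQ → YQ
SL → WN
WN → IC
CE → MT
MT → FL
CE → RP

CE, MO, GX, SL, SY, WB, PQ, YQ, WN, IC, MT, FL, RP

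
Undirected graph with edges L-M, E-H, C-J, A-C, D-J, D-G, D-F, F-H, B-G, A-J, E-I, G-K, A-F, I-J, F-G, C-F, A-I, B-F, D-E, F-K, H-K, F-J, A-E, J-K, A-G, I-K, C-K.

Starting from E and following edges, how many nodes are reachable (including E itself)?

BFS from E visits: E, I, H, D, A, K, J, F, G, C, B
Reachable nodes: 11 of 13 total.

11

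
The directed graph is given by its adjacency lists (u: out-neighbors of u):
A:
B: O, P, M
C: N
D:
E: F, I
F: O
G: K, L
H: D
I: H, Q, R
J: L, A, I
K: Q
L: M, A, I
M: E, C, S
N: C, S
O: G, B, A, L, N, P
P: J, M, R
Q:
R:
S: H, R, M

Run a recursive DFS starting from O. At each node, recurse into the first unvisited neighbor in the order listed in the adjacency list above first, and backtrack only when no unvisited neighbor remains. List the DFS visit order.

O G K Q L M E F I H D R C N S A B P J

Visit O
O → G
G → K
K → Q
G → L
L → M
M → E
E → F
E → I
I → H
H → D
I → R
M → C
C → N
N → S
L → A
O → B
B → P
P → J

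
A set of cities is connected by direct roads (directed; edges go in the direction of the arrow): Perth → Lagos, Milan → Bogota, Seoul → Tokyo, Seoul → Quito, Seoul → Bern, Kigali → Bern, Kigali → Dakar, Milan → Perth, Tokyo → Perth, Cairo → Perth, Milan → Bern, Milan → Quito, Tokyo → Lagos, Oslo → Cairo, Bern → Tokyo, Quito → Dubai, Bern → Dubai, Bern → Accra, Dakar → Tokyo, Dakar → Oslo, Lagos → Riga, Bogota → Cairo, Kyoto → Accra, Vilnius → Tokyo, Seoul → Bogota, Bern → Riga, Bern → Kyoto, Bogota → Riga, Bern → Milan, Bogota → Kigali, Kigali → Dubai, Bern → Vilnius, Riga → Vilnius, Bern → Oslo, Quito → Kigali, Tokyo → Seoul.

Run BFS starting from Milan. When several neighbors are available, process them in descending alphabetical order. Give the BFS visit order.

Visit Milan; enqueue Quito, Perth, Bogota, Bern → queue [Quito, Perth, Bogota, Bern]
Visit Quito; enqueue Kigali, Dubai → queue [Perth, Bogota, Bern, Kigali, Dubai]
Visit Perth; enqueue Lagos → queue [Bogota, Bern, Kigali, Dubai, Lagos]
Visit Bogota; enqueue Riga, Cairo → queue [Bern, Kigali, Dubai, Lagos, Riga, Cairo]
Visit Bern; enqueue Vilnius, Tokyo, Oslo, Kyoto, Accra → queue [Kigali, Dubai, Lagos, Riga, Cairo, Vilnius, Tokyo, Oslo, Kyoto, Accra]
Visit Kigali; enqueue Dakar → queue [Dubai, Lagos, Riga, Cairo, Vilnius, Tokyo, Oslo, Kyoto, Accra, Dakar]
Visit Dubai → queue [Lagos, Riga, Cairo, Vilnius, Tokyo, Oslo, Kyoto, Accra, Dakar]
Visit Lagos → queue [Riga, Cairo, Vilnius, Tokyo, Oslo, Kyoto, Accra, Dakar]
Visit Riga → queue [Cairo, Vilnius, Tokyo, Oslo, Kyoto, Accra, Dakar]
Visit Cairo → queue [Vilnius, Tokyo, Oslo, Kyoto, Accra, Dakar]
Visit Vilnius → queue [Tokyo, Oslo, Kyoto, Accra, Dakar]
Visit Tokyo; enqueue Seoul → queue [Oslo, Kyoto, Accra, Dakar, Seoul]
Visit Oslo → queue [Kyoto, Accra, Dakar, Seoul]
Visit Kyoto → queue [Accra, Dakar, Seoul]
Visit Accra → queue [Dakar, Seoul]
Visit Dakar → queue [Seoul]
Visit Seoul → queue []

Milan -> Quito -> Perth -> Bogota -> Bern -> Kigali -> Dubai -> Lagos -> Riga -> Cairo -> Vilnius -> Tokyo -> Oslo -> Kyoto -> Accra -> Dakar -> Seoul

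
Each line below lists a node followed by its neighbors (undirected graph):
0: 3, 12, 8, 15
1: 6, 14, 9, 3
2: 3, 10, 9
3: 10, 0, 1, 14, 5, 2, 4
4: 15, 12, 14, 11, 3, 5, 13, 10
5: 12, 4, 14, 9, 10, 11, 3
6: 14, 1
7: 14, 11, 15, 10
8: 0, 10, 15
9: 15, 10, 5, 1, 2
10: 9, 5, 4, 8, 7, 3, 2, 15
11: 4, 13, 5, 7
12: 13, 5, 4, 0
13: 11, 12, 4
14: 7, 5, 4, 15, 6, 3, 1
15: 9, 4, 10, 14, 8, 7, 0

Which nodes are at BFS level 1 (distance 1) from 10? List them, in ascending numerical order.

Level 0: 10
Level 1: 2, 3, 4, 5, 7, 8, 9, 15
Level 2: 0, 1, 11, 12, 13, 14
Level 3: 6

2, 3, 4, 5, 7, 8, 9, 15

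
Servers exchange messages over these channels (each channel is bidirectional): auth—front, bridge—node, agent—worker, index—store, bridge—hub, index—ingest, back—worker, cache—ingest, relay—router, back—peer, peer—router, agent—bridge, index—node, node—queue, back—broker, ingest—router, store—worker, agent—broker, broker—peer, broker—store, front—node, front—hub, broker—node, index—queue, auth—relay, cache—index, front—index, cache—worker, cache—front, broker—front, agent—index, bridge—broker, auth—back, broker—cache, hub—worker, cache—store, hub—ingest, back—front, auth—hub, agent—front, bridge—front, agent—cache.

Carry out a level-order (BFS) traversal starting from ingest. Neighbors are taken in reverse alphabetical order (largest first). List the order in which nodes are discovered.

ingest, router, index, hub, cache, relay, peer, store, queue, node, front, agent, worker, bridge, auth, broker, back

Visit ingest; enqueue router, index, hub, cache → queue [router, index, hub, cache]
Visit router; enqueue relay, peer → queue [index, hub, cache, relay, peer]
Visit index; enqueue store, queue, node, front, agent → queue [hub, cache, relay, peer, store, queue, node, front, agent]
Visit hub; enqueue worker, bridge, auth → queue [cache, relay, peer, store, queue, node, front, agent, worker, bridge, auth]
Visit cache; enqueue broker → queue [relay, peer, store, queue, node, front, agent, worker, bridge, auth, broker]
Visit relay → queue [peer, store, queue, node, front, agent, worker, bridge, auth, broker]
Visit peer; enqueue back → queue [store, queue, node, front, agent, worker, bridge, auth, broker, back]
Visit store → queue [queue, node, front, agent, worker, bridge, auth, broker, back]
Visit queue → queue [node, front, agent, worker, bridge, auth, broker, back]
Visit node → queue [front, agent, worker, bridge, auth, broker, back]
Visit front → queue [agent, worker, bridge, auth, broker, back]
Visit agent → queue [worker, bridge, auth, broker, back]
Visit worker → queue [bridge, auth, broker, back]
Visit bridge → queue [auth, broker, back]
Visit auth → queue [broker, back]
Visit broker → queue [back]
Visit back → queue []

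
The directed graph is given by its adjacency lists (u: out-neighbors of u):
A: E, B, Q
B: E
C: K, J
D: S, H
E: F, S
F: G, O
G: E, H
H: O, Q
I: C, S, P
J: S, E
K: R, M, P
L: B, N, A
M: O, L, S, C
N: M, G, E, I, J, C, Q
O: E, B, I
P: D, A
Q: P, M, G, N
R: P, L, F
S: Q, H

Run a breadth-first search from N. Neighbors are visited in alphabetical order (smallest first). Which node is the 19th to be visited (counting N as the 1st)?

B

Visit N; enqueue C, E, G, I, J, M, Q → queue [C, E, G, I, J, M, Q]
Visit C; enqueue K → queue [E, G, I, J, M, Q, K]
Visit E; enqueue F, S → queue [G, I, J, M, Q, K, F, S]
Visit G; enqueue H → queue [I, J, M, Q, K, F, S, H]
Visit I; enqueue P → queue [J, M, Q, K, F, S, H, P]
Visit J → queue [M, Q, K, F, S, H, P]
Visit M; enqueue L, O → queue [Q, K, F, S, H, P, L, O]
Visit Q → queue [K, F, S, H, P, L, O]
Visit K; enqueue R → queue [F, S, H, P, L, O, R]
Visit F → queue [S, H, P, L, O, R]
Visit S → queue [H, P, L, O, R]
Visit H → queue [P, L, O, R]
Visit P; enqueue A, D → queue [L, O, R, A, D]
Visit L; enqueue B → queue [O, R, A, D, B]
Visit O → queue [R, A, D, B]
Visit R → queue [A, D, B]
Visit A → queue [D, B]
Visit D → queue [B]
Visit B → queue []

Visit order: N, C, E, G, I, J, M, Q, K, F, S, H, P, L, O, R, A, D, B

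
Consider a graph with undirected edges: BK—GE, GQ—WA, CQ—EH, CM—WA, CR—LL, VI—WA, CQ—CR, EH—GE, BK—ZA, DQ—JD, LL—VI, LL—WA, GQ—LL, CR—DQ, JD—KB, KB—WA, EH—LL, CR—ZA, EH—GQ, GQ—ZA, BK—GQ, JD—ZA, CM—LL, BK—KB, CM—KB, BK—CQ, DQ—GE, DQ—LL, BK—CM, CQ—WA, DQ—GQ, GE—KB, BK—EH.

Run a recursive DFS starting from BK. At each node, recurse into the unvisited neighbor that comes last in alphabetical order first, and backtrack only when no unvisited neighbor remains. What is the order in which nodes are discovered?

Visit BK
BK → ZA
ZA → JD
JD → KB
KB → WA
WA → VI
VI → LL
LL → GQ
GQ → EH
EH → GE
GE → DQ
DQ → CR
CR → CQ
LL → CM

BK, ZA, JD, KB, WA, VI, LL, GQ, EH, GE, DQ, CR, CQ, CM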